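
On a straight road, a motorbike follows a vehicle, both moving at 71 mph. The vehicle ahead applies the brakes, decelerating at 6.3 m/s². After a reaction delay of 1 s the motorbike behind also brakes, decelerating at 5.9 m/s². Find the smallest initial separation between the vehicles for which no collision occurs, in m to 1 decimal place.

Minimum gap ≈ 37.2 m

71 mph × 0.44704 = 31.7398 m/s.
Leader travels v²/(2a_L) = 1007.415 / 12.600 = 79.954 m before stopping.
Follower covers v·t_r = 31.7398 × 1 = 31.740 m while reacting, then v²/(2a_F) = 1007.415 / 11.800 = 85.374 m while braking, for a total of 31.740 + 85.374 = 117.114 m.
Since a_F ≤ a_L and the follower starts braking later, the follower is never slower than the leader, so the closest approach is when both have stopped.
Minimum gap = 117.114 − 79.954 = 37.160 m.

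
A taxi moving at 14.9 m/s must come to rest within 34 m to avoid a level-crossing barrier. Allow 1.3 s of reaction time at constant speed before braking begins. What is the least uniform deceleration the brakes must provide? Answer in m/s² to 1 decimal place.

Distance covered during reaction = 14.9000 × 1.3 = 19.370 m.
Distance available for braking: 34 − 19.370 = 14.630 m.
v² = 2a·d ⇒ a = v²/(2d) = 14.9000² / (2 × 14.630) = 222.010 / 29.260 = 7.5875 m/s².

Required deceleration ≈ 7.6 m/s²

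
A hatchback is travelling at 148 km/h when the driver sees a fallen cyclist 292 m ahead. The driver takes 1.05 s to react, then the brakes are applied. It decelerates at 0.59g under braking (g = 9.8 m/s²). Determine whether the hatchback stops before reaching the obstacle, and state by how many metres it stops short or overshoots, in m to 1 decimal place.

148 km/h ÷ 3.6 = 41.1111 m/s.
a = 0.59 × 9.8 = 5.782 m/s².
Reaction distance = 41.1111 × 1.05 = 43.167 m.
Braking distance = v²/(2a) = 1690.123 / 11.564 = 146.154 m.
Total stopping distance = 43.167 + 146.154 = 189.321 m, vs 292 m available — it stops with 292 − 189.321 = 102.679 m to spare.

Yes — it stops 102.7 m short of the obstacle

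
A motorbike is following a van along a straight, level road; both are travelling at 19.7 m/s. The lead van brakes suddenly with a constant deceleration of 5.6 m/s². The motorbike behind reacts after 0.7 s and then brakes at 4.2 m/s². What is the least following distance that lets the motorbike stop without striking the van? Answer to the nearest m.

Minimum gap ≈ 25 m

Leader travels v²/(2a_L) = 388.090 / 11.200 = 34.651 m before stopping.
Follower covers v·t_r = 19.7000 × 0.7 = 13.790 m while reacting, then v²/(2a_F) = 388.090 / 8.400 = 46.201 m while braking, for a total of 13.790 + 46.201 = 59.991 m.
Since a_F ≤ a_L and the follower starts braking later, the follower is never slower than the leader, so the closest approach is when both have stopped.
Minimum gap = 59.991 − 34.651 = 25.340 m.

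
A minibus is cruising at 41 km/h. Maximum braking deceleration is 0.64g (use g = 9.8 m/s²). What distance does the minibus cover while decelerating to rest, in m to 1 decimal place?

Braking distance ≈ 10.3 m

41 km/h ÷ 3.6 = 11.3889 m/s.
a = 0.64 × 9.8 = 6.272 m/s².
Braking distance = v²/(2a) = 11.3889² / (2 × 6.272) = 129.707 / 12.544 = 10.340 m.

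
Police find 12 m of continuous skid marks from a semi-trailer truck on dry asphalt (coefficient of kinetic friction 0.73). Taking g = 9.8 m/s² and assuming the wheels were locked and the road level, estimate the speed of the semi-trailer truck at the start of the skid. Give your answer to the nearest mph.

Deceleration a = μg = 0.73 × 9.8 = 7.154 m/s².
v = √(2a·d) = √(2 × 7.154 × 12) = √171.696 = 13.1033 m/s.
= 13.1033 ÷ 0.44704 = 29.311 mph.

Initial speed ≈ 29 mph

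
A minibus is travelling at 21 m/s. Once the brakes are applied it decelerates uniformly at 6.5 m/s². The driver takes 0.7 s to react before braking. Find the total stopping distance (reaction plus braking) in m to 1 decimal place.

Total stopping distance ≈ 48.6 m

Reaction distance = v·t_r = 21.0000 × 0.7 = 14.700 m.
Braking distance = v²/(2a) = 21.0000² / (2 × 6.500) = 441.000 / 13.000 = 33.923 m.
Total = 14.700 + 33.923 = 48.623 m.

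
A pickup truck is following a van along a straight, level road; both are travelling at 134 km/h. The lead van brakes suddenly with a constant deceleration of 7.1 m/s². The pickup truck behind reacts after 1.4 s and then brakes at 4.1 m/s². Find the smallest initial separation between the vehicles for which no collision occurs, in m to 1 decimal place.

Minimum gap ≈ 123.5 m

134 km/h ÷ 3.6 = 37.2222 m/s.
Leader travels v²/(2a_L) = 1385.492 / 14.200 = 97.570 m before stopping.
Follower covers v·t_r = 37.2222 × 1.4 = 52.111 m while reacting, then v²/(2a_F) = 1385.492 / 8.200 = 168.962 m while braking, for a total of 52.111 + 168.962 = 221.073 m.
Since a_F ≤ a_L and the follower starts braking later, the follower is never slower than the leader, so the closest approach is when both have stopped.
Minimum gap = 221.073 − 97.570 = 123.503 m.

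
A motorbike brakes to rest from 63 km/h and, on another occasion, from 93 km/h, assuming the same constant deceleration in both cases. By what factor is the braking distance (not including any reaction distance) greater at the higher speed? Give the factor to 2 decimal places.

Braking distance d = v²/(2a), so with a fixed, d ∝ v².
Factor = (93/63)² = 1.4762² = 2.1792.

Factor ≈ 2.18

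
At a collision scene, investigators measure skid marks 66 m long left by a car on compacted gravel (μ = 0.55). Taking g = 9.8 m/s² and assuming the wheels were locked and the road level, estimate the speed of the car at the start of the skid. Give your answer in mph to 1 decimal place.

Initial speed ≈ 59.7 mph

Deceleration a = μg = 0.55 × 9.8 = 5.390 m/s².
v = √(2a·d) = √(2 × 5.390 × 66) = √711.480 = 26.6736 m/s.
= 26.6736 ÷ 0.44704 = 59.667 mph.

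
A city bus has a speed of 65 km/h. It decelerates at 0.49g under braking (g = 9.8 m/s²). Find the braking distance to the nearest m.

65 km/h ÷ 3.6 = 18.0556 m/s.
a = 0.49 × 9.8 = 4.802 m/s².
Braking distance = v²/(2a) = 18.0556² / (2 × 4.802) = 326.005 / 9.604 = 33.945 m.

Braking distance ≈ 34 m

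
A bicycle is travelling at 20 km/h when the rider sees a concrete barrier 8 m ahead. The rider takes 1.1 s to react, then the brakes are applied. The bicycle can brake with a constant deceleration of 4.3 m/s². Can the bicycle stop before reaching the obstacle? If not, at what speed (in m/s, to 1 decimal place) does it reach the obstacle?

No — it strikes the obstacle at 3.8 m/s

20 km/h ÷ 3.6 = 5.5556 m/s.
Reaction distance = 5.5556 × 1.1 = 6.111 m.
Braking distance needed to stop: v²/(2a) = 30.865 / 8.600 = 3.589 m, so total needed = 6.111 + 3.589 = 9.700 m > 8 m — it cannot stop.
Distance remaining when braking begins: 8 − 6.111 = 1.889 m.
v² = v₀² − 2a·d = 30.865 − 2 × 4.300 × 1.889 = 14.620 m²/s².
v = √14.620 = 3.824 m/s.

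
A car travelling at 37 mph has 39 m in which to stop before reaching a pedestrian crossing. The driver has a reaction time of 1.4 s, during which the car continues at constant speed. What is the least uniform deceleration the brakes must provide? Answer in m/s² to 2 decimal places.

Required deceleration ≈ 8.63 m/s²

37 mph × 0.44704 = 16.5405 m/s.
Distance covered during reaction = 16.5405 × 1.4 = 23.157 m.
Distance available for braking: 39 − 23.157 = 15.843 m.
v² = 2a·d ⇒ a = v²/(2d) = 16.5405² / (2 × 15.843) = 273.588 / 31.686 = 8.6343 m/s².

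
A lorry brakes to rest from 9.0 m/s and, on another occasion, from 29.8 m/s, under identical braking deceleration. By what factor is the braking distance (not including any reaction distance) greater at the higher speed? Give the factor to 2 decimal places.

Braking distance d = v²/(2a), so with a fixed, d ∝ v².
Factor = (29.8/9.0)² = 3.3111² = 10.9634.

Factor ≈ 10.96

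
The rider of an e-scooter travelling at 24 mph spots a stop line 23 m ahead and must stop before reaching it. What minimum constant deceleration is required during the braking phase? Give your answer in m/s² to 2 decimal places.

Required deceleration ≈ 2.50 m/s²

24 mph × 0.44704 = 10.7290 m/s.
v² = 2a·d ⇒ a = v²/(2d) = 10.7290² / (2 × 23.000) = 115.111 / 46.000 = 2.5024 m/s².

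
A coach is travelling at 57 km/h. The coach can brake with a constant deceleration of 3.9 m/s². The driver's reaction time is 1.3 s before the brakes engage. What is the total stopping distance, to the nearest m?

57 km/h ÷ 3.6 = 15.8333 m/s.
Reaction distance = v·t_r = 15.8333 × 1.3 = 20.583 m.
Braking distance = v²/(2a) = 15.8333² / (2 × 3.900) = 250.693 / 7.800 = 32.140 m.
Total = 20.583 + 32.140 = 52.723 m.

Total stopping distance ≈ 53 m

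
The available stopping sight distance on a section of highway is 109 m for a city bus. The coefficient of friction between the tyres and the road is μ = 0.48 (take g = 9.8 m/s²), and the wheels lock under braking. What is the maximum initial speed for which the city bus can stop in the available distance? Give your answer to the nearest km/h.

a = μg = 0.48 × 9.8 = 4.704 m/s².
v²/(2a) = d ⇒ v = √(2 × 4.704 × 109) = √1025.47 = 32.0230 m/s.
32.0230 m/s × 3.6 = 115.283 km/h.

Maximum speed ≈ 115 km/h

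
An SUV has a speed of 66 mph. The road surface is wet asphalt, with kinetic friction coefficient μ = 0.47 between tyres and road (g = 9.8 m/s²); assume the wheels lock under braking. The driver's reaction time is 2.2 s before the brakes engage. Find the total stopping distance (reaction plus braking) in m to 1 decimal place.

66 mph × 0.44704 = 29.5046 m/s.
a = μg = 0.47 × 9.8 = 4.606 m/s².
Reaction distance = v·t_r = 29.5046 × 2.2 = 64.910 m.
Braking distance = v²/(2a) = 29.5046² / (2 × 4.606) = 870.521 / 9.212 = 94.499 m.
Total = 64.910 + 94.499 = 159.409 m.

Total stopping distance ≈ 159.4 m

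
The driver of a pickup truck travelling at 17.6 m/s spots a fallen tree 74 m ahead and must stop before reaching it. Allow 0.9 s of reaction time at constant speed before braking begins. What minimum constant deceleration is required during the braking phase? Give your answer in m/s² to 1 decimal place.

Required deceleration ≈ 2.7 m/s²

Distance covered during reaction = 17.6000 × 0.9 = 15.840 m.
Distance available for braking: 74 − 15.840 = 58.160 m.
v² = 2a·d ⇒ a = v²/(2d) = 17.6000² / (2 × 58.160) = 309.760 / 116.320 = 2.6630 m/s².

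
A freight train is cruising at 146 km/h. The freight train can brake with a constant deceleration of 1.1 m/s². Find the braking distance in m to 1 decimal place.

Braking distance ≈ 747.6 m

146 km/h ÷ 3.6 = 40.5556 m/s.
Braking distance = v²/(2a) = 40.5556² / (2 × 1.100) = 1644.757 / 2.200 = 747.617 m.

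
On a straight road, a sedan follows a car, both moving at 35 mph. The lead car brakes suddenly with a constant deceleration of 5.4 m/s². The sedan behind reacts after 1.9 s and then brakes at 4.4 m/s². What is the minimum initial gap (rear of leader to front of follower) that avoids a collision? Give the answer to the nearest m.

Minimum gap ≈ 35 m

35 mph × 0.44704 = 15.6464 m/s.
Leader travels v²/(2a_L) = 244.810 / 10.800 = 22.668 m before stopping.
Follower covers v·t_r = 15.6464 × 1.9 = 29.728 m while reacting, then v²/(2a_F) = 244.810 / 8.800 = 27.819 m while braking, for a total of 29.728 + 27.819 = 57.547 m.
Since a_F ≤ a_L and the follower starts braking later, the follower is never slower than the leader, so the closest approach is when both have stopped.
Minimum gap = 57.547 − 22.668 = 34.879 m.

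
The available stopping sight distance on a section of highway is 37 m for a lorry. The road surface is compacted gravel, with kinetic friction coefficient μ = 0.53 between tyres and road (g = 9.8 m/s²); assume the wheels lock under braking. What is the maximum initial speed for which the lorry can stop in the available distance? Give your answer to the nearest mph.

a = μg = 0.53 × 9.8 = 5.194 m/s².
v²/(2a) = d ⇒ v = √(2 × 5.194 × 37) = √384.36 = 19.6051 m/s.
19.6051 m/s ÷ 0.44704 = 43.855 mph.

Maximum speed ≈ 44 mph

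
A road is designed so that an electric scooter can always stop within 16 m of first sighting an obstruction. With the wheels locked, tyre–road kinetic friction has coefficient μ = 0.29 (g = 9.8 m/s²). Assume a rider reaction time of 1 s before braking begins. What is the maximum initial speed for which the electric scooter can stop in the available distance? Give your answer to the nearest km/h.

a = μg = 0.29 × 9.8 = 2.842 m/s².
Stopping distance: v·t_r + v²/(2a) = 16 with t_r = 1 s and a = 2.842 m/s².
So v² + 5.684 v − 90.94 = 0.
Positive root: v = −a·t_r + √((a·t_r)² + 2a·d) = −2.842 + √(8.077 + 90.94) = 7.1087 m/s.
7.1087 m/s × 3.6 = 25.591 km/h.

Maximum speed ≈ 26 km/h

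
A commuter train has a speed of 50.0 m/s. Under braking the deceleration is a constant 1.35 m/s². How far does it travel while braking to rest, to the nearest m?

Braking distance = v²/(2a) = 50.0000² / (2 × 1.350) = 2500.000 / 2.700 = 925.926 m.

Braking distance ≈ 926 m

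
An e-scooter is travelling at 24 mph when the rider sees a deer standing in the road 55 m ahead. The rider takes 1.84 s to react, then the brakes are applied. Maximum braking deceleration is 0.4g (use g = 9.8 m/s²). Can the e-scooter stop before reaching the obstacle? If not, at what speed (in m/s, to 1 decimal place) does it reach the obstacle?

24 mph × 0.44704 = 10.7290 m/s.
a = 0.4 × 9.8 = 3.920 m/s².
Reaction distance = 10.7290 × 1.84 = 19.741 m.
Braking distance = v²/(2a) = 115.111 / 7.840 = 14.683 m.
Total stopping distance = 19.741 + 14.683 = 34.424 m, vs 55 m available — it stops with 55 − 34.424 = 20.576 m to spare.

Yes — it stops about 20.6 m short of the obstacle, so it never reaches it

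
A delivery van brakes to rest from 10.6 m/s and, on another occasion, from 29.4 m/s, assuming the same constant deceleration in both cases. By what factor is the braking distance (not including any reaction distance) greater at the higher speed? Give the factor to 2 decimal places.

Braking distance d = v²/(2a), so with a fixed, d ∝ v².
Factor = (29.4/10.6)² = 2.7736² = 7.6929.

Factor ≈ 7.69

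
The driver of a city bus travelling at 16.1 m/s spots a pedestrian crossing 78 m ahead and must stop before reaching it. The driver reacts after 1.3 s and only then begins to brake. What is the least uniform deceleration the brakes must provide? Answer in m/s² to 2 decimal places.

Required deceleration ≈ 2.27 m/s²

Distance covered during reaction = 16.1000 × 1.3 = 20.930 m.
Distance available for braking: 78 − 20.930 = 57.070 m.
v² = 2a·d ⇒ a = v²/(2d) = 16.1000² / (2 × 57.070) = 259.210 / 114.140 = 2.2710 m/s².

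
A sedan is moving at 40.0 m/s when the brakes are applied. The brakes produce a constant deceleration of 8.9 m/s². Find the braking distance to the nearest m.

Braking distance = v²/(2a) = 40.0000² / (2 × 8.900) = 1600.000 / 17.800 = 89.888 m.

Braking distance ≈ 90 m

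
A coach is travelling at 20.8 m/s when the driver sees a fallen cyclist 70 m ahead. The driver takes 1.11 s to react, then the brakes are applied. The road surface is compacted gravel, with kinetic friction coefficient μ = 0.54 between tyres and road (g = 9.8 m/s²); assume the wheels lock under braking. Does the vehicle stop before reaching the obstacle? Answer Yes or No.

Yes

a = μg = 0.54 × 9.8 = 5.292 m/s².
Reaction distance = 20.8000 × 1.11 = 23.088 m.
Braking distance = v²/(2a) = 432.640 / 10.584 = 40.877 m.
Total stopping distance = 23.088 + 40.877 = 63.965 m, vs 70 m available — it stops with 70 − 63.965 = 6.035 m to spare.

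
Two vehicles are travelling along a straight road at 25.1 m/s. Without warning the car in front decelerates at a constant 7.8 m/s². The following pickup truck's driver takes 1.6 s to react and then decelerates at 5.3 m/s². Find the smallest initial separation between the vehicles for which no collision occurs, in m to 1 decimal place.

Minimum gap ≈ 59.2 m

Leader travels v²/(2a_L) = 630.010 / 15.600 = 40.385 m before stopping.
Follower covers v·t_r = 25.1000 × 1.6 = 40.160 m while reacting, then v²/(2a_F) = 630.010 / 10.600 = 59.435 m while braking, for a total of 40.160 + 59.435 = 99.595 m.
Since a_F ≤ a_L and the follower starts braking later, the follower is never slower than the leader, so the closest approach is when both have stopped.
Minimum gap = 99.595 − 40.385 = 59.210 m.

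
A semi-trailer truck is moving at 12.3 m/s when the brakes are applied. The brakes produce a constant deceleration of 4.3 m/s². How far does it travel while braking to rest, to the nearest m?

Braking distance = v²/(2a) = 12.3000² / (2 × 4.300) = 151.290 / 8.600 = 17.592 m.

Braking distance ≈ 18 m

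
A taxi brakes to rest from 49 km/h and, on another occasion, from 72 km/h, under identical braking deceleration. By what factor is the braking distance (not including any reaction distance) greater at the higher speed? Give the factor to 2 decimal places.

Braking distance d = v²/(2a), so with a fixed, d ∝ v².
Factor = (72/49)² = 1.4694² = 2.1591.

Factor ≈ 2.16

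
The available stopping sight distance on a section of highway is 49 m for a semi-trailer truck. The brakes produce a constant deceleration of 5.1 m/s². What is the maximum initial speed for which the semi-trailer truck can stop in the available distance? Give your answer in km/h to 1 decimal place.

Maximum speed ≈ 80.5 km/h

v²/(2a) = d ⇒ v = √(2 × 5.100 × 49) = √499.80 = 22.3562 m/s.
22.3562 m/s × 3.6 = 80.482 km/h.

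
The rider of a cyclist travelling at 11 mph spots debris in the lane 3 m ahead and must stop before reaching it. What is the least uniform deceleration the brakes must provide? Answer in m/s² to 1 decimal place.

Required deceleration ≈ 4.0 m/s²

11 mph × 0.44704 = 4.9174 m/s.
v² = 2a·d ⇒ a = v²/(2d) = 4.9174² / (2 × 3.000) = 24.181 / 6.000 = 4.0302 m/s².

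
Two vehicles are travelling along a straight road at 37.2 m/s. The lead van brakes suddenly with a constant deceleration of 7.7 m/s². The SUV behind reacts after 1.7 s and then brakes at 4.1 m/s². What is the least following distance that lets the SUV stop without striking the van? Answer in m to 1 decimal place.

Leader travels v²/(2a_L) = 1383.840 / 15.400 = 89.860 m before stopping.
Follower covers v·t_r = 37.2000 × 1.7 = 63.240 m while reacting, then v²/(2a_F) = 1383.840 / 8.200 = 168.761 m while braking, for a total of 63.240 + 168.761 = 232.001 m.
Since a_F ≤ a_L and the follower starts braking later, the follower is never slower than the leader, so the closest approach is when both have stopped.
Minimum gap = 232.001 − 89.860 = 142.141 m.

Minimum gap ≈ 142.1 m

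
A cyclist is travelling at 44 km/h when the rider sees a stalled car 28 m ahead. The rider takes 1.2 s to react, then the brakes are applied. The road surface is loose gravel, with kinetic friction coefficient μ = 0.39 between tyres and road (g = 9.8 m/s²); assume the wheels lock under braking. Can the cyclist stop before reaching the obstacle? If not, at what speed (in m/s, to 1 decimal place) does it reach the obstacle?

44 km/h ÷ 3.6 = 12.2222 m/s.
a = μg = 0.39 × 9.8 = 3.822 m/s².
Reaction distance = 12.2222 × 1.2 = 14.667 m.
Braking distance needed to stop: v²/(2a) = 149.382 / 7.644 = 19.542 m, so total needed = 14.667 + 19.542 = 34.209 m > 28 m — it cannot stop.
Distance remaining when braking begins: 28 − 14.667 = 13.333 m.
v² = v₀² − 2a·d = 149.382 − 2 × 3.822 × 13.333 = 47.465 m²/s².
v = √47.465 = 6.889 m/s.

No — it strikes the obstacle at 6.9 m/s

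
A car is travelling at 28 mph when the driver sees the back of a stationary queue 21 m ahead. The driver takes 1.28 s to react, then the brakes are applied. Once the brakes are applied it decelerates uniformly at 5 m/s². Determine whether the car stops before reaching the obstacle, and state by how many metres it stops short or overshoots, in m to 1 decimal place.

No — it overshoots by 10.7 m

28 mph × 0.44704 = 12.5171 m/s.
Reaction distance = 12.5171 × 1.28 = 16.022 m.
Braking distance = v²/(2a) = 156.678 / 10.000 = 15.668 m.
Total stopping distance = 16.022 + 15.668 = 31.690 m, vs 21 m available — it cannot stop in time and overshoots by 31.690 − 21 = 10.690 m.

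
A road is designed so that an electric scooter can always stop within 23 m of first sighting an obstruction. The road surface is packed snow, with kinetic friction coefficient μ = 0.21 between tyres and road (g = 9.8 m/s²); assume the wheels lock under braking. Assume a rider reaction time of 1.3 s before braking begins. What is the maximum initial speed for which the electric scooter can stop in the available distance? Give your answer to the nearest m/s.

a = μg = 0.21 × 9.8 = 2.058 m/s².
Stopping distance: v·t_r + v²/(2a) = 23 with t_r = 1.3 s and a = 2.058 m/s².
So v² + 5.351 v − 94.67 = 0.
Positive root: v = −a·t_r + √((a·t_r)² + 2a·d) = −2.675 + √(7.156 + 94.67) = 7.4159 m/s.

Maximum speed ≈ 7 m/s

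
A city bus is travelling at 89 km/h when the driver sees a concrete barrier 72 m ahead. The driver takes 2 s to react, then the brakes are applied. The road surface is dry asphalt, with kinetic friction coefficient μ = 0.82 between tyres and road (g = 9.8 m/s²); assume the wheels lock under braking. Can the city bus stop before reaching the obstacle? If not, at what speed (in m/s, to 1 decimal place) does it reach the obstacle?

No — it strikes the obstacle at 15.8 m/s

89 km/h ÷ 3.6 = 24.7222 m/s.
a = μg = 0.82 × 9.8 = 8.036 m/s².
Reaction distance = 24.7222 × 2 = 49.444 m.
Braking distance needed to stop: v²/(2a) = 611.187 / 16.072 = 38.028 m, so total needed = 49.444 + 38.028 = 87.472 m > 72 m — it cannot stop.
Distance remaining when braking begins: 72 − 49.444 = 22.556 m.
v² = v₀² − 2a·d = 611.187 − 2 × 8.036 × 22.556 = 248.667 m²/s².
v = √248.667 = 15.769 m/s.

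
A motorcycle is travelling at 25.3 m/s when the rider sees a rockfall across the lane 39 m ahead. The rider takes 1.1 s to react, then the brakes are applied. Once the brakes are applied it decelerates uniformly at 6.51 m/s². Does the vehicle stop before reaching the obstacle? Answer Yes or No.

No

Reaction distance = 25.3000 × 1.1 = 27.830 m.
Braking distance = v²/(2a) = 640.090 / 13.020 = 49.162 m.
Total stopping distance = 27.830 + 49.162 = 76.992 m, vs 39 m available — it cannot stop in time and overshoots by 76.992 − 39 = 37.992 m.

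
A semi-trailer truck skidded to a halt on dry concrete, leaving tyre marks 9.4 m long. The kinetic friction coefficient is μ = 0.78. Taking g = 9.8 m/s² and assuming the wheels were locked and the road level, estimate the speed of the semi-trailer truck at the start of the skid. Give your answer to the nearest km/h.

Initial speed ≈ 43 km/h

Deceleration a = μg = 0.78 × 9.8 = 7.644 m/s².
v = √(2a·d) = √(2 × 7.644 × 9.4) = √143.707 = 11.9878 m/s.
= 11.9878 × 3.6 = 43.156 km/h.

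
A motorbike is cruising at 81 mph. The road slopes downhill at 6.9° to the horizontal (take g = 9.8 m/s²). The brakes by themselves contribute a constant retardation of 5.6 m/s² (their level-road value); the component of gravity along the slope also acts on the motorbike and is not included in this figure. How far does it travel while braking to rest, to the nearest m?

81 mph × 0.44704 = 36.2102 m/s.
Gravity along the downhill slope reduces the braking deceleration: a_eff = 5.600 − 9.8·sin 6.9° = 5.600 − 1.177 = 4.423 m/s².
Braking distance = v²/(2a) = 36.2102² / (2 × 4.423) = 1311.179 / 8.846 = 148.223 m.

Braking distance ≈ 148 m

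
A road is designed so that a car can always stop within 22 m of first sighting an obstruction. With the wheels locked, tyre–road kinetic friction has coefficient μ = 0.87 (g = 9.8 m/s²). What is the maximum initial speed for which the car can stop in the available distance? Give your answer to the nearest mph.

a = μg = 0.87 × 9.8 = 8.526 m/s².
v²/(2a) = d ⇒ v = √(2 × 8.526 × 22) = √375.14 = 19.3685 m/s.
19.3685 m/s ÷ 0.44704 = 43.326 mph.

Maximum speed ≈ 43 mph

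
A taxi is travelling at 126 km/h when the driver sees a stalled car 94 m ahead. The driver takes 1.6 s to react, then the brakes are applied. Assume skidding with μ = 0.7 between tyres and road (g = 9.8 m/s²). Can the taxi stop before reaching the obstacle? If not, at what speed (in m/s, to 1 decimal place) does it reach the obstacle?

126 km/h ÷ 3.6 = 35.0000 m/s.
a = μg = 0.7 × 9.8 = 6.860 m/s².
Reaction distance = 35.0000 × 1.6 = 56.000 m.
Braking distance needed to stop: v²/(2a) = 1225.000 / 13.720 = 89.286 m, so total needed = 56.000 + 89.286 = 145.286 m > 94 m — it cannot stop.
Distance remaining when braking begins: 94 − 56.000 = 38.000 m.
v² = v₀² − 2a·d = 1225.000 − 2 × 6.860 × 38.000 = 703.640 m²/s².
v = √703.640 = 26.526 m/s.

No — it strikes the obstacle at 26.5 m/s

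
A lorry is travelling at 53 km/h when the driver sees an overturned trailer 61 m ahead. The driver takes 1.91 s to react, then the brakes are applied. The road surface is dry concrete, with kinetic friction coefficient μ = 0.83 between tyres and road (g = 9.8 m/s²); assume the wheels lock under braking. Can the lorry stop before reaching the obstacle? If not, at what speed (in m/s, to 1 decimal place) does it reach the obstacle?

Yes — it stops about 19.6 m short of the obstacle, so it never reaches it

53 km/h ÷ 3.6 = 14.7222 m/s.
a = μg = 0.83 × 9.8 = 8.134 m/s².
Reaction distance = 14.7222 × 1.91 = 28.119 m.
Braking distance = v²/(2a) = 216.743 / 16.268 = 13.323 m.
Total stopping distance = 28.119 + 13.323 = 41.442 m, vs 61 m available — it stops with 61 − 41.442 = 19.558 m to spare.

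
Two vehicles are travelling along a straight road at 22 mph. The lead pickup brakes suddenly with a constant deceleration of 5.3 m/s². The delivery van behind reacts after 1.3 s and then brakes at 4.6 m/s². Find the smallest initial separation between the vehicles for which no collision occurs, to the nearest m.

22 mph × 0.44704 = 9.8349 m/s.
Leader travels v²/(2a_L) = 96.725 / 10.600 = 9.125 m before stopping.
Follower covers v·t_r = 9.8349 × 1.3 = 12.785 m while reacting, then v²/(2a_F) = 96.725 / 9.200 = 10.514 m while braking, for a total of 12.785 + 10.514 = 23.299 m.
Since a_F ≤ a_L and the follower starts braking later, the follower is never slower than the leader, so the closest approach is when both have stopped.
Minimum gap = 23.299 − 9.125 = 14.174 m.

Minimum gap ≈ 14 m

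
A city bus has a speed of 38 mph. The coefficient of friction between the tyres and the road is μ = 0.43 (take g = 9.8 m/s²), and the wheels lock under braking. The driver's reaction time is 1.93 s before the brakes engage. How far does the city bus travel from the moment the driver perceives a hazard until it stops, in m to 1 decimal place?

Total stopping distance ≈ 67.0 m

38 mph × 0.44704 = 16.9875 m/s.
a = μg = 0.43 × 9.8 = 4.214 m/s².
Reaction distance = v·t_r = 16.9875 × 1.93 = 32.786 m.
Braking distance = v²/(2a) = 16.9875² / (2 × 4.214) = 288.575 / 8.428 = 34.240 m.
Total = 32.786 + 34.240 = 67.026 m.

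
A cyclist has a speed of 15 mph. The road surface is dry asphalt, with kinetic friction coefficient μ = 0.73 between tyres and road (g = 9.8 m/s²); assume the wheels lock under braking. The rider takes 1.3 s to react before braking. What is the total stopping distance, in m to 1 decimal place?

15 mph × 0.44704 = 6.7056 m/s.
a = μg = 0.73 × 9.8 = 7.154 m/s².
Reaction distance = v·t_r = 6.7056 × 1.3 = 8.717 m.
Braking distance = v²/(2a) = 6.7056² / (2 × 7.154) = 44.965 / 14.308 = 3.143 m.
Total = 8.717 + 3.143 = 11.860 m.

Total stopping distance ≈ 11.9 m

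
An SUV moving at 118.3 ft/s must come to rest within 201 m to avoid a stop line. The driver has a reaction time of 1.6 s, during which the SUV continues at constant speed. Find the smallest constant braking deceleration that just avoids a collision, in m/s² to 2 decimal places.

118.3 ft/s × 0.3048 = 36.0578 m/s.
Distance covered during reaction = 36.0578 × 1.6 = 57.692 m.
Distance available for braking: 201 − 57.692 = 143.308 m.
v² = 2a·d ⇒ a = v²/(2d) = 36.0578² / (2 × 143.308) = 1300.165 / 286.616 = 4.5363 m/s².

Required deceleration ≈ 4.54 m/s²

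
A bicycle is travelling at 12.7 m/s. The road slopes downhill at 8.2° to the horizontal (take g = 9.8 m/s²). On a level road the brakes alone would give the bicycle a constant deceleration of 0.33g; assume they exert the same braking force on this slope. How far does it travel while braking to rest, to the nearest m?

a = 0.33 × 9.8 = 3.234 m/s².
Gravity along the downhill slope reduces the braking deceleration: a_eff = 3.234 − 9.8·sin 8.2° = 3.234 − 1.398 = 1.836 m/s².
Braking distance = v²/(2a) = 12.7000² / (2 × 1.836) = 161.290 / 3.672 = 43.924 m.

Braking distance ≈ 44 m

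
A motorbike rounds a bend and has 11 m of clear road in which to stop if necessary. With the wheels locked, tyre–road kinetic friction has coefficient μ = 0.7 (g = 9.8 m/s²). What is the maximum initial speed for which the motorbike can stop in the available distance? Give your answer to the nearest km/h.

Maximum speed ≈ 44 km/h

a = μg = 0.7 × 9.8 = 6.860 m/s².
v²/(2a) = d ⇒ v = √(2 × 6.860 × 11) = √150.92 = 12.2850 m/s.
12.2850 m/s × 3.6 = 44.226 km/h.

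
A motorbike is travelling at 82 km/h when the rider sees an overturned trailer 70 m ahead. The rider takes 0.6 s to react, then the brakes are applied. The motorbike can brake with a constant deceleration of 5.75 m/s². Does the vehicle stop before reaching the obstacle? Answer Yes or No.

82 km/h ÷ 3.6 = 22.7778 m/s.
Reaction distance = 22.7778 × 0.6 = 13.667 m.
Braking distance = v²/(2a) = 518.828 / 11.500 = 45.115 m.
Total stopping distance = 13.667 + 45.115 = 58.782 m, vs 70 m available — it stops with 70 − 58.782 = 11.218 m to spare.

Yes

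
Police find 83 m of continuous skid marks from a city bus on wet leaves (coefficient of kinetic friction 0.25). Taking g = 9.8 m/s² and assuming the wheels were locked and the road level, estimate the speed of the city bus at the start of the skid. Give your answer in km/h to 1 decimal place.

Deceleration a = μg = 0.25 × 9.8 = 2.450 m/s².
v = √(2a·d) = √(2 × 2.450 × 83) = √406.700 = 20.1668 m/s.
= 20.1668 × 3.6 = 72.600 km/h.

Initial speed ≈ 72.6 km/h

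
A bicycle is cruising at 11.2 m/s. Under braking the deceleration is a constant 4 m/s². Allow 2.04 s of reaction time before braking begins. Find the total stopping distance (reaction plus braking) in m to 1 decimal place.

Total stopping distance ≈ 38.5 m

Reaction distance = v·t_r = 11.2000 × 2.04 = 22.848 m.
Braking distance = v²/(2a) = 11.2000² / (2 × 4.000) = 125.440 / 8.000 = 15.680 m.
Total = 22.848 + 15.680 = 38.528 m.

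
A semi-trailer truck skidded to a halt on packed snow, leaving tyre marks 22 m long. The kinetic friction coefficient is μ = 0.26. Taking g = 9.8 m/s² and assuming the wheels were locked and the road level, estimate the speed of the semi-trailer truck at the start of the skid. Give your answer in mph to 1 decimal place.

Deceleration a = μg = 0.26 × 9.8 = 2.548 m/s².
v = √(2a·d) = √(2 × 2.548 × 22) = √112.112 = 10.5883 m/s.
= 10.5883 ÷ 0.44704 = 23.685 mph.

Initial speed ≈ 23.7 mph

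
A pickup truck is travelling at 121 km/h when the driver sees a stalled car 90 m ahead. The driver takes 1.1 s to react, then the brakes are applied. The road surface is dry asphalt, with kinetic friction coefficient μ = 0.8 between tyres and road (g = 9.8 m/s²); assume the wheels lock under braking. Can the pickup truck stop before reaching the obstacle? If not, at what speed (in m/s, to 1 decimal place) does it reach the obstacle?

No — it strikes the obstacle at 17.3 m/s

121 km/h ÷ 3.6 = 33.6111 m/s.
a = μg = 0.8 × 9.8 = 7.840 m/s².
Reaction distance = 33.6111 × 1.1 = 36.972 m.
Braking distance needed to stop: v²/(2a) = 1129.706 / 15.680 = 72.048 m, so total needed = 36.972 + 72.048 = 109.020 m > 90 m — it cannot stop.
Distance remaining when braking begins: 90 − 36.972 = 53.028 m.
v² = v₀² − 2a·d = 1129.706 − 2 × 7.840 × 53.028 = 298.227 m²/s².
v = √298.227 = 17.269 m/s.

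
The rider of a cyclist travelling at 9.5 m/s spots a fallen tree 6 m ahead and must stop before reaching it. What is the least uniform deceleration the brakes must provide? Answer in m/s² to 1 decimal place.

Required deceleration ≈ 7.5 m/s²

v² = 2a·d ⇒ a = v²/(2d) = 9.5000² / (2 × 6.000) = 90.250 / 12.000 = 7.5208 m/s².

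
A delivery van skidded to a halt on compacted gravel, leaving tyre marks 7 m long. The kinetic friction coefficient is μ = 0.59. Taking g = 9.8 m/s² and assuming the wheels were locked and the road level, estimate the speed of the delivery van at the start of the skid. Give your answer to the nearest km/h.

Initial speed ≈ 32 km/h

Deceleration a = μg = 0.59 × 9.8 = 5.782 m/s².
v = √(2a·d) = √(2 × 5.782 × 7) = √80.948 = 8.9971 m/s.
= 8.9971 × 3.6 = 32.390 km/h.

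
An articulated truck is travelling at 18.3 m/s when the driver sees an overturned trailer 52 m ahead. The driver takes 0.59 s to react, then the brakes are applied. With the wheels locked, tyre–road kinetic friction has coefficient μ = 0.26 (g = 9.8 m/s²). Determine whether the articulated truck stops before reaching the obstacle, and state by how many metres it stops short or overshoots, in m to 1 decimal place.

No — it overshoots by 24.5 m

a = μg = 0.26 × 9.8 = 2.548 m/s².
Reaction distance = 18.3000 × 0.59 = 10.797 m.
Braking distance = v²/(2a) = 334.890 / 5.096 = 65.716 m.
Total stopping distance = 10.797 + 65.716 = 76.513 m, vs 52 m available — it cannot stop in time and overshoots by 76.513 − 52 = 24.513 m.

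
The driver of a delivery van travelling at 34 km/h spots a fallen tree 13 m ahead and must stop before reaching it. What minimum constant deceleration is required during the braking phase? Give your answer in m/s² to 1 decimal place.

34 km/h ÷ 3.6 = 9.4444 m/s.
v² = 2a·d ⇒ a = v²/(2d) = 9.4444² / (2 × 13.000) = 89.197 / 26.000 = 3.4307 m/s².

Required deceleration ≈ 3.4 m/s²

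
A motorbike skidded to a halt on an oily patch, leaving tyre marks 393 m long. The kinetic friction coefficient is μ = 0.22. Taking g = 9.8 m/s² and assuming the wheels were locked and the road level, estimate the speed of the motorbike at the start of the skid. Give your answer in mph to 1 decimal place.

Initial speed ≈ 92.1 mph

Deceleration a = μg = 0.22 × 9.8 = 2.156 m/s².
v = √(2a·d) = √(2 × 2.156 × 393) = √1694.616 = 41.1657 m/s.
= 41.1657 ÷ 0.44704 = 92.085 mph.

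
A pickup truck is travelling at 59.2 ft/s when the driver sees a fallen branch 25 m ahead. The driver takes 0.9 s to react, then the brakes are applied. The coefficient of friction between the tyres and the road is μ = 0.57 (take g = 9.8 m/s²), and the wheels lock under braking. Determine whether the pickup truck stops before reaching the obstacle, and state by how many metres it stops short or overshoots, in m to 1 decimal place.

No — it overshoots by 20.4 m

59.2 ft/s × 0.3048 = 18.0442 m/s.
a = μg = 0.57 × 9.8 = 5.586 m/s².
Reaction distance = 18.0442 × 0.9 = 16.240 m.
Braking distance = v²/(2a) = 325.593 / 11.172 = 29.144 m.
Total stopping distance = 16.240 + 29.144 = 45.384 m, vs 25 m available — it cannot stop in time and overshoots by 45.384 − 25 = 20.384 m.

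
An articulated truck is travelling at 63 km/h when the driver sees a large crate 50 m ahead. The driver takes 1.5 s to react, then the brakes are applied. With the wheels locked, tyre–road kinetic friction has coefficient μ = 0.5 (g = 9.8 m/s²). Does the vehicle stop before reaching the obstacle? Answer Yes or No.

63 km/h ÷ 3.6 = 17.5000 m/s.
a = μg = 0.5 × 9.8 = 4.900 m/s².
Reaction distance = 17.5000 × 1.5 = 26.250 m.
Braking distance = v²/(2a) = 306.250 / 9.800 = 31.250 m.
Total stopping distance = 26.250 + 31.250 = 57.500 m, vs 50 m available — it cannot stop in time and overshoots by 57.500 − 50 = 7.500 m.

No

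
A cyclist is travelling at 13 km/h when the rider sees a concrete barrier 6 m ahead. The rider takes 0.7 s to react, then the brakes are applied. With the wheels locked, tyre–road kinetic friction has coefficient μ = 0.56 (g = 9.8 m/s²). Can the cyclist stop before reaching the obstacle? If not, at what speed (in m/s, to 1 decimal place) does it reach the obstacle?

Yes — it stops about 2.3 m short of the obstacle, so it never reaches it

13 km/h ÷ 3.6 = 3.6111 m/s.
a = μg = 0.56 × 9.8 = 5.488 m/s².
Reaction distance = 3.6111 × 0.7 = 2.528 m.
Braking distance = v²/(2a) = 13.040 / 10.976 = 1.188 m.
Total stopping distance = 2.528 + 1.188 = 3.716 m, vs 6 m available — it stops with 6 − 3.716 = 2.284 m to spare.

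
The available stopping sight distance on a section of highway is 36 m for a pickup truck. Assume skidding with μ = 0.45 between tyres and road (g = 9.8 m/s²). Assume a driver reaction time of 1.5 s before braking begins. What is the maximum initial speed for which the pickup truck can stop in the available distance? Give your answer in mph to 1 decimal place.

Maximum speed ≈ 27.7 mph

a = μg = 0.45 × 9.8 = 4.410 m/s².
Stopping distance: v·t_r + v²/(2a) = 36 with t_r = 1.5 s and a = 4.410 m/s².
So v² + 13.230 v − 317.52 = 0.
Positive root: v = −a·t_r + √((a·t_r)² + 2a·d) = −6.615 + √(43.758 + 317.52) = 12.3923 m/s.
12.3923 m/s ÷ 0.44704 = 27.721 mph.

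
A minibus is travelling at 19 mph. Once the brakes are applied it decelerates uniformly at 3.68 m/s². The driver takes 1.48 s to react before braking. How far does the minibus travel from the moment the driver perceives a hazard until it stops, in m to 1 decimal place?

Total stopping distance ≈ 22.4 m

19 mph × 0.44704 = 8.4938 m/s.
Reaction distance = v·t_r = 8.4938 × 1.48 = 12.571 m.
Braking distance = v²/(2a) = 8.4938² / (2 × 3.680) = 72.145 / 7.360 = 9.802 m.
Total = 12.571 + 9.802 = 22.373 m.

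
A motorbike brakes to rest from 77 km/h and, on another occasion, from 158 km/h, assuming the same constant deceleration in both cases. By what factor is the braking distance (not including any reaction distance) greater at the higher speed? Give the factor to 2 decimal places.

Braking distance d = v²/(2a), so with a fixed, d ∝ v².
Factor = (158/77)² = 2.0519² = 4.2103.

Factor ≈ 4.21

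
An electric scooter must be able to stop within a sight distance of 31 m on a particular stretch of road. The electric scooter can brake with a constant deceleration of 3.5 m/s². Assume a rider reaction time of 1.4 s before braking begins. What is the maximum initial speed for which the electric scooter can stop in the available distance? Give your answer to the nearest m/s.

Stopping distance: v·t_r + v²/(2a) = 31 with t_r = 1.4 s and a = 3.500 m/s².
So v² + 9.800 v − 217.00 = 0.
Positive root: v = −a·t_r + √((a·t_r)² + 2a·d) = −4.900 + √(24.010 + 217.00) = 10.6245 m/s.

Maximum speed ≈ 11 m/s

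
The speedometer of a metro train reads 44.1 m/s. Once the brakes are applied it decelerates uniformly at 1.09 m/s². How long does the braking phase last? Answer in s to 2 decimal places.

Braking time ≈ 40.46 s

Braking time = v/a = 44.1000 / 1.090 = 40.459 s.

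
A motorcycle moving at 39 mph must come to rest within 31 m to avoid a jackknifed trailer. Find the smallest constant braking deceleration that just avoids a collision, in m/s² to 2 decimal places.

39 mph × 0.44704 = 17.4346 m/s.
v² = 2a·d ⇒ a = v²/(2d) = 17.4346² / (2 × 31.000) = 303.965 / 62.000 = 4.9027 m/s².

Required deceleration ≈ 4.90 m/s²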